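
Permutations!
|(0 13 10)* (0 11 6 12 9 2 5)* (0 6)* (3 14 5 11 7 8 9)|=40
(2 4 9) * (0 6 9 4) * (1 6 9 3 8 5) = (0 9 2)(1 6 3 8 5) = [9, 6, 0, 8, 4, 1, 3, 7, 5, 2]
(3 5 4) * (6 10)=(3 5 4)(6 10)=[0, 1, 2, 5, 3, 4, 10, 7, 8, 9, 6]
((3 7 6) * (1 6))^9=(1 6 3 7)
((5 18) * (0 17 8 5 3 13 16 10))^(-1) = ((0 17 8 5 18 3 13 16 10))^(-1) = (0 10 16 13 3 18 5 8 17)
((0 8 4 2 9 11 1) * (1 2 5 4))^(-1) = (0 1 8)(2 11 9)(4 5)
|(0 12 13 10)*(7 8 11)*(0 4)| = 15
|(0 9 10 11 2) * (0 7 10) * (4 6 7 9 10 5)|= 20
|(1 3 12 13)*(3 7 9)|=6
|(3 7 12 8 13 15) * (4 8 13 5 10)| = |(3 7 12 13 15)(4 8 5 10)| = 20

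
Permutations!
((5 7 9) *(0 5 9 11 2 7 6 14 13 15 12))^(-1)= ((0 5 6 14 13 15 12)(2 7 11))^(-1)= (0 12 15 13 14 6 5)(2 11 7)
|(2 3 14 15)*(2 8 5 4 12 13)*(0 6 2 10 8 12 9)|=13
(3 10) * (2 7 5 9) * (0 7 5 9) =(0 7 9 2 5)(3 10) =[7, 1, 5, 10, 4, 0, 6, 9, 8, 2, 3]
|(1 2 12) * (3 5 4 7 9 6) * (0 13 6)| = 24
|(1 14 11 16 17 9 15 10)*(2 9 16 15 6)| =30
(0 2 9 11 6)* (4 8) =(0 2 9 11 6)(4 8) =[2, 1, 9, 3, 8, 5, 0, 7, 4, 11, 10, 6]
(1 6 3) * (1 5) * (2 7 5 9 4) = (1 6 3 9 4 2 7 5) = [0, 6, 7, 9, 2, 1, 3, 5, 8, 4]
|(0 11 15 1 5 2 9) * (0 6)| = |(0 11 15 1 5 2 9 6)| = 8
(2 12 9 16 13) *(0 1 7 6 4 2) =[1, 7, 12, 3, 2, 5, 4, 6, 8, 16, 10, 11, 9, 0, 14, 15, 13] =(0 1 7 6 4 2 12 9 16 13)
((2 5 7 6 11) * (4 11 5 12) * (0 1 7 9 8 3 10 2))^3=((0 1 7 6 5 9 8 3 10 2 12 4 11))^3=(0 6 8 2 11 7 9 10 4 1 5 3 12)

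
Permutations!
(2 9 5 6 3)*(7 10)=[0, 1, 9, 2, 4, 6, 3, 10, 8, 5, 7]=(2 9 5 6 3)(7 10)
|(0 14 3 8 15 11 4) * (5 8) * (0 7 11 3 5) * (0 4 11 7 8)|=12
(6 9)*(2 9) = (2 9 6) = [0, 1, 9, 3, 4, 5, 2, 7, 8, 6]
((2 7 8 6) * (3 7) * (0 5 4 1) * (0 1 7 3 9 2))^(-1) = (0 6 8 7 4 5)(2 9)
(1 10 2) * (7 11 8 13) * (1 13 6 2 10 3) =(1 3)(2 13 7 11 8 6) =[0, 3, 13, 1, 4, 5, 2, 11, 6, 9, 10, 8, 12, 7]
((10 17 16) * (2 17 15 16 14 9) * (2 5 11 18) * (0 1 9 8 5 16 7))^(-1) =(0 7 15 10 16 9 1)(2 18 11 5 8 14 17)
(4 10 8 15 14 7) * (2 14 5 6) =(2 14 7 4 10 8 15 5 6) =[0, 1, 14, 3, 10, 6, 2, 4, 15, 9, 8, 11, 12, 13, 7, 5]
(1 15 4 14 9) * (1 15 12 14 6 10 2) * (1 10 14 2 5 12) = [0, 1, 10, 3, 6, 12, 14, 7, 8, 15, 5, 11, 2, 13, 9, 4] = (2 10 5 12)(4 6 14 9 15)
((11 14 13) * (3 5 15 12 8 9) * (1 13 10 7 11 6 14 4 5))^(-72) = ((1 13 6 14 10 7 11 4 5 15 12 8 9 3))^(-72) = (1 9 12 5 11 10 6)(3 8 15 4 7 14 13)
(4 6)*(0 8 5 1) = (0 8 5 1)(4 6) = [8, 0, 2, 3, 6, 1, 4, 7, 5]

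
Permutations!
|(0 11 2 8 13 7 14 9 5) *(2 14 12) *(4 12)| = |(0 11 14 9 5)(2 8 13 7 4 12)| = 30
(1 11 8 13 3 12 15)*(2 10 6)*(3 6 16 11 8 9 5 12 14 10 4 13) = (1 8 3 14 10 16 11 9 5 12 15)(2 4 13 6) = [0, 8, 4, 14, 13, 12, 2, 7, 3, 5, 16, 9, 15, 6, 10, 1, 11]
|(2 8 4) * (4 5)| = |(2 8 5 4)| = 4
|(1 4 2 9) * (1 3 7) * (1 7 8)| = 6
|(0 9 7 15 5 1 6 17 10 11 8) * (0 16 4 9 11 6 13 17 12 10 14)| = 39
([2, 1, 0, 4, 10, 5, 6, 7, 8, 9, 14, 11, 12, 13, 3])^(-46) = [0, 1, 2, 10, 14, 5, 6, 7, 8, 9, 3, 11, 12, 13, 4]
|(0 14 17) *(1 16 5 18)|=|(0 14 17)(1 16 5 18)|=12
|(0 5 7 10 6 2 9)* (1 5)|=|(0 1 5 7 10 6 2 9)|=8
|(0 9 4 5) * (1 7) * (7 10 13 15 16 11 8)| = 8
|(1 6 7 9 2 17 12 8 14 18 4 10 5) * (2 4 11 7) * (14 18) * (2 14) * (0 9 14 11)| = 15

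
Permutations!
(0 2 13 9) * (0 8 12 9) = [2, 1, 13, 3, 4, 5, 6, 7, 12, 8, 10, 11, 9, 0] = (0 2 13)(8 12 9)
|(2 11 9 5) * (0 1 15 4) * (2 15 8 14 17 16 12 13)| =|(0 1 8 14 17 16 12 13 2 11 9 5 15 4)| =14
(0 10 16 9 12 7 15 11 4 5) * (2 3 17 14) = (0 10 16 9 12 7 15 11 4 5)(2 3 17 14) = [10, 1, 3, 17, 5, 0, 6, 15, 8, 12, 16, 4, 7, 13, 2, 11, 9, 14]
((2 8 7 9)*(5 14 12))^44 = (5 12 14)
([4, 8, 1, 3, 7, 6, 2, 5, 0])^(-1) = (0 8 1 2 6 5 7 4)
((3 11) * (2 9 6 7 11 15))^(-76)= ((2 9 6 7 11 3 15))^(-76)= (2 9 6 7 11 3 15)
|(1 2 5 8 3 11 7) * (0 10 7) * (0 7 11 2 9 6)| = 28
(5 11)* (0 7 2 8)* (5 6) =(0 7 2 8)(5 11 6) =[7, 1, 8, 3, 4, 11, 5, 2, 0, 9, 10, 6]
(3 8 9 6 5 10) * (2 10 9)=(2 10 3 8)(5 9 6)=[0, 1, 10, 8, 4, 9, 5, 7, 2, 6, 3]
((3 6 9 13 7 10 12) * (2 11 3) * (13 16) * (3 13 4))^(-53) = ((2 11 13 7 10 12)(3 6 9 16 4))^(-53) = (2 11 13 7 10 12)(3 9 4 6 16)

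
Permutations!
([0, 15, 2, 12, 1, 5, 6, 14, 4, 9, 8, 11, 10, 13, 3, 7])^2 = (1 7 3 10 4 15 14 12 8)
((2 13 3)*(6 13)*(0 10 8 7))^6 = (0 8)(2 13)(3 6)(7 10) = ((0 10 8 7)(2 6 13 3))^6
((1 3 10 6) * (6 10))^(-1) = (10)(1 6 3)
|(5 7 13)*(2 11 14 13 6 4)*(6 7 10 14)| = |(2 11 6 4)(5 10 14 13)| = 4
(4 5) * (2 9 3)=[0, 1, 9, 2, 5, 4, 6, 7, 8, 3]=(2 9 3)(4 5)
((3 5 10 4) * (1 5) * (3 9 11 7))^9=((1 5 10 4 9 11 7 3))^9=(1 5 10 4 9 11 7 3)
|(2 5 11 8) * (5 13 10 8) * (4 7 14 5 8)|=|(2 13 10 4 7 14 5 11 8)|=9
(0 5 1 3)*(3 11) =(0 5 1 11 3) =[5, 11, 2, 0, 4, 1, 6, 7, 8, 9, 10, 3]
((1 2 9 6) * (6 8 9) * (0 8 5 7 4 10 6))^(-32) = (0 1 10 7 9)(2 6 4 5 8)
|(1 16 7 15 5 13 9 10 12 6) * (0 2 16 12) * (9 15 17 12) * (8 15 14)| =|(0 2 16 7 17 12 6 1 9 10)(5 13 14 8 15)| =10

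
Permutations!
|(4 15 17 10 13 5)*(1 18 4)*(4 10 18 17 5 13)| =|(1 17 18 10 4 15 5)| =7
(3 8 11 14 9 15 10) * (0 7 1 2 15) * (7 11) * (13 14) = [11, 2, 15, 8, 4, 5, 6, 1, 7, 0, 3, 13, 12, 14, 9, 10] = (0 11 13 14 9)(1 2 15 10 3 8 7)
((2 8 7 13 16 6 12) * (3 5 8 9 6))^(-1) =(2 12 6 9)(3 16 13 7 8 5) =((2 9 6 12)(3 5 8 7 13 16))^(-1)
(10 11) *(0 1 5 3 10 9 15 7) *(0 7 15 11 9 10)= (15)(0 1 5 3)(9 11 10)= [1, 5, 2, 0, 4, 3, 6, 7, 8, 11, 9, 10, 12, 13, 14, 15]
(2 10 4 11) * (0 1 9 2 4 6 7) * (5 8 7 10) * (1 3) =(0 3 1 9 2 5 8 7)(4 11)(6 10) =[3, 9, 5, 1, 11, 8, 10, 0, 7, 2, 6, 4]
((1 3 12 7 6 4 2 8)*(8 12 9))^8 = (2 6 12 4 7)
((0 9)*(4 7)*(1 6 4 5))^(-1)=(0 9)(1 5 7 4 6)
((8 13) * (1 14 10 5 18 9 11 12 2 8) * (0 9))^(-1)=(0 18 5 10 14 1 13 8 2 12 11 9)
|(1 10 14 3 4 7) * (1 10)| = 5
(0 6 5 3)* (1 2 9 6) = [1, 2, 9, 0, 4, 3, 5, 7, 8, 6] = (0 1 2 9 6 5 3)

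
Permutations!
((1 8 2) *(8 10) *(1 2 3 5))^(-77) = (1 3 10 5 8)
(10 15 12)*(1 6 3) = (1 6 3)(10 15 12) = [0, 6, 2, 1, 4, 5, 3, 7, 8, 9, 15, 11, 10, 13, 14, 12]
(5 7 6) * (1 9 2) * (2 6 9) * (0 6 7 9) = [6, 2, 1, 3, 4, 9, 5, 0, 8, 7] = (0 6 5 9 7)(1 2)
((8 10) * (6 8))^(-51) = (10)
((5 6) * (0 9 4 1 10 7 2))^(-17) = ((0 9 4 1 10 7 2)(5 6))^(-17) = (0 10 9 7 4 2 1)(5 6)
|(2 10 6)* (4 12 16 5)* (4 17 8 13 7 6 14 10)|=|(2 4 12 16 5 17 8 13 7 6)(10 14)|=10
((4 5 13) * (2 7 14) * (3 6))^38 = (2 14 7)(4 13 5)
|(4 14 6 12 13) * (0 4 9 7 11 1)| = 10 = |(0 4 14 6 12 13 9 7 11 1)|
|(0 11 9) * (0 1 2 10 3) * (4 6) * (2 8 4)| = |(0 11 9 1 8 4 6 2 10 3)| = 10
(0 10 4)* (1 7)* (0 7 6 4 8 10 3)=(0 3)(1 6 4 7)(8 10)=[3, 6, 2, 0, 7, 5, 4, 1, 10, 9, 8]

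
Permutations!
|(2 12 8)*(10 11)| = 6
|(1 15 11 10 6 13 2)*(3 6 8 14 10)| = |(1 15 11 3 6 13 2)(8 14 10)| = 21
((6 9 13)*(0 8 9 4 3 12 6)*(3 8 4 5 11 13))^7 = ((0 4 8 9 3 12 6 5 11 13))^7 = (0 5 3 4 11 12 8 13 6 9)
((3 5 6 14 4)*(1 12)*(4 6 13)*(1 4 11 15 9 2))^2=(1 4 5 11 9)(2 12 3 13 15)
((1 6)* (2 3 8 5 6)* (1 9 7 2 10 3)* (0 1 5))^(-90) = ((0 1 10 3 8)(2 5 6 9 7))^(-90) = (10)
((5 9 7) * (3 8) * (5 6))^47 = (3 8)(5 6 7 9)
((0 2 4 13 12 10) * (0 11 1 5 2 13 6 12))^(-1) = (0 13)(1 11 10 12 6 4 2 5)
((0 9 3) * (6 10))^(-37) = (0 3 9)(6 10)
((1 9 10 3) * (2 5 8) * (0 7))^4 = (10)(2 5 8) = ((0 7)(1 9 10 3)(2 5 8))^4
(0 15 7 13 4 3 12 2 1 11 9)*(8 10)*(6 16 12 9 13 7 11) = [15, 6, 1, 9, 3, 5, 16, 7, 10, 0, 8, 13, 2, 4, 14, 11, 12] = (0 15 11 13 4 3 9)(1 6 16 12 2)(8 10)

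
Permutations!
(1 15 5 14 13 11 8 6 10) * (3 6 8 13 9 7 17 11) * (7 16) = (1 15 5 14 9 16 7 17 11 13 3 6 10) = [0, 15, 2, 6, 4, 14, 10, 17, 8, 16, 1, 13, 12, 3, 9, 5, 7, 11]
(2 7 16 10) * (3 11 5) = (2 7 16 10)(3 11 5) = [0, 1, 7, 11, 4, 3, 6, 16, 8, 9, 2, 5, 12, 13, 14, 15, 10]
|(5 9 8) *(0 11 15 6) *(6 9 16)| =|(0 11 15 9 8 5 16 6)| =8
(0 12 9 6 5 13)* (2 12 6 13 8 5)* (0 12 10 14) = [6, 1, 10, 3, 4, 8, 2, 7, 5, 13, 14, 11, 9, 12, 0] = (0 6 2 10 14)(5 8)(9 13 12)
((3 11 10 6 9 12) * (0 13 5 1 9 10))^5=((0 13 5 1 9 12 3 11)(6 10))^5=(0 12 5 11 9 13 3 1)(6 10)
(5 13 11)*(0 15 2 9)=(0 15 2 9)(5 13 11)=[15, 1, 9, 3, 4, 13, 6, 7, 8, 0, 10, 5, 12, 11, 14, 2]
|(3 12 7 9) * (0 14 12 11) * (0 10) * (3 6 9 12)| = 10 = |(0 14 3 11 10)(6 9)(7 12)|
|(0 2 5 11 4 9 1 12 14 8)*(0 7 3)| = 12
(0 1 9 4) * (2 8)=[1, 9, 8, 3, 0, 5, 6, 7, 2, 4]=(0 1 9 4)(2 8)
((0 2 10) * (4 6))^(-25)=(0 10 2)(4 6)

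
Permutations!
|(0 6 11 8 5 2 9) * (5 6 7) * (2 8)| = 8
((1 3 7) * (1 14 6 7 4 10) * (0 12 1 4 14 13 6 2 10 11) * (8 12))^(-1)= (0 11 4 10 2 14 3 1 12 8)(6 13 7)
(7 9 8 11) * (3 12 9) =(3 12 9 8 11 7) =[0, 1, 2, 12, 4, 5, 6, 3, 11, 8, 10, 7, 9]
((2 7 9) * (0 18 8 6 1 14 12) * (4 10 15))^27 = ((0 18 8 6 1 14 12)(2 7 9)(4 10 15))^27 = (0 12 14 1 6 8 18)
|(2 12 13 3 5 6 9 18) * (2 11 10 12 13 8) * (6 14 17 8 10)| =|(2 13 3 5 14 17 8)(6 9 18 11)(10 12)| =28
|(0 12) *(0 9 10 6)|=5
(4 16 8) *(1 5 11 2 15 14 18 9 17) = (1 5 11 2 15 14 18 9 17)(4 16 8) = [0, 5, 15, 3, 16, 11, 6, 7, 4, 17, 10, 2, 12, 13, 18, 14, 8, 1, 9]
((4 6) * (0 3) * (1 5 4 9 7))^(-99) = (0 3)(1 6)(4 7)(5 9)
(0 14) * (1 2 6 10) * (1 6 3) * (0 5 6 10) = (0 14 5 6)(1 2 3) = [14, 2, 3, 1, 4, 6, 0, 7, 8, 9, 10, 11, 12, 13, 5]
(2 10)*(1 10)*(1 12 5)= (1 10 2 12 5)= [0, 10, 12, 3, 4, 1, 6, 7, 8, 9, 2, 11, 5]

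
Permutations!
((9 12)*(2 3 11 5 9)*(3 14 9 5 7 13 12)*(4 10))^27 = ((2 14 9 3 11 7 13 12)(4 10))^27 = (2 3 13 14 11 12 9 7)(4 10)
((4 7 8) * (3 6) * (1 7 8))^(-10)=(8)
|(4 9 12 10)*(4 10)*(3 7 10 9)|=6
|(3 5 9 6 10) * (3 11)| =6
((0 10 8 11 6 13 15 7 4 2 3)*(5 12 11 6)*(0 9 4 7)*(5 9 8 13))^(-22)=((0 10 13 15)(2 3 8 6 5 12 11 9 4))^(-22)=(0 13)(2 12 3 11 8 9 6 4 5)(10 15)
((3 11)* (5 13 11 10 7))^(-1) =(3 11 13 5 7 10)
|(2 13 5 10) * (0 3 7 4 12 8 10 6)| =|(0 3 7 4 12 8 10 2 13 5 6)| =11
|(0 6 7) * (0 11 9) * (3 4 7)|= |(0 6 3 4 7 11 9)|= 7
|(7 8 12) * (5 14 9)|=3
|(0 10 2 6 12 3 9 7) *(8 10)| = 9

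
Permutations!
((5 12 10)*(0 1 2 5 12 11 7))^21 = (0 5)(1 11)(2 7)(10 12)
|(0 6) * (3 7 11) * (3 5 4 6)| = 7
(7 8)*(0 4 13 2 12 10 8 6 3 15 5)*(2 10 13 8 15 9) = (0 4 8 7 6 3 9 2 12 13 10 15 5) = [4, 1, 12, 9, 8, 0, 3, 6, 7, 2, 15, 11, 13, 10, 14, 5]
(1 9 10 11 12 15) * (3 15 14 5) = [0, 9, 2, 15, 4, 3, 6, 7, 8, 10, 11, 12, 14, 13, 5, 1] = (1 9 10 11 12 14 5 3 15)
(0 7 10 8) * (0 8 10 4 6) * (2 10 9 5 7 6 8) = (0 6)(2 10 9 5 7 4 8) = [6, 1, 10, 3, 8, 7, 0, 4, 2, 5, 9]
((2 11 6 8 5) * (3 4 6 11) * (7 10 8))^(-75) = (11)(2 10 4 5 7 3 8 6) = ((11)(2 3 4 6 7 10 8 5))^(-75)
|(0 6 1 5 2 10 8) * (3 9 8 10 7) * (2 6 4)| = 21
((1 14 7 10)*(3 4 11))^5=(1 14 7 10)(3 11 4)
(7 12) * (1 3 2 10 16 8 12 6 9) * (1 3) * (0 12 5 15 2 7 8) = (0 12 8 5 15 2 10 16)(3 7 6 9) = [12, 1, 10, 7, 4, 15, 9, 6, 5, 3, 16, 11, 8, 13, 14, 2, 0]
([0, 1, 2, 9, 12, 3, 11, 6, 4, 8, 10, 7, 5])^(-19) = [0, 1, 2, 5, 8, 12, 7, 11, 9, 3, 10, 6, 4]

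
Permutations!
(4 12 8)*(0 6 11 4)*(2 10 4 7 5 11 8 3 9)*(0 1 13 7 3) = (0 6 8 1 13 7 5 11 3 9 2 10 4 12) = [6, 13, 10, 9, 12, 11, 8, 5, 1, 2, 4, 3, 0, 7]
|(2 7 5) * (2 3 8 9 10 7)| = 6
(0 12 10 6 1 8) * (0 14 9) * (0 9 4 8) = (0 12 10 6 1)(4 8 14) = [12, 0, 2, 3, 8, 5, 1, 7, 14, 9, 6, 11, 10, 13, 4]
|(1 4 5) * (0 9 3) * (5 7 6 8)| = |(0 9 3)(1 4 7 6 8 5)| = 6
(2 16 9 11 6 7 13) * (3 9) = (2 16 3 9 11 6 7 13) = [0, 1, 16, 9, 4, 5, 7, 13, 8, 11, 10, 6, 12, 2, 14, 15, 3]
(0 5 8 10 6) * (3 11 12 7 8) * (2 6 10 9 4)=[5, 1, 6, 11, 2, 3, 0, 8, 9, 4, 10, 12, 7]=(0 5 3 11 12 7 8 9 4 2 6)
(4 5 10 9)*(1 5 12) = (1 5 10 9 4 12) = [0, 5, 2, 3, 12, 10, 6, 7, 8, 4, 9, 11, 1]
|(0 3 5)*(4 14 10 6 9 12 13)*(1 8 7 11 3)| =7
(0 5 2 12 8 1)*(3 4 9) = (0 5 2 12 8 1)(3 4 9) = [5, 0, 12, 4, 9, 2, 6, 7, 1, 3, 10, 11, 8]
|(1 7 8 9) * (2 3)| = 4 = |(1 7 8 9)(2 3)|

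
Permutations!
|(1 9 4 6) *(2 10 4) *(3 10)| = 7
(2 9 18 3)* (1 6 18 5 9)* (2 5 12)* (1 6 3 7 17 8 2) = [0, 3, 6, 5, 4, 9, 18, 17, 2, 12, 10, 11, 1, 13, 14, 15, 16, 8, 7] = (1 3 5 9 12)(2 6 18 7 17 8)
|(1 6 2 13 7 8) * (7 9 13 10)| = 6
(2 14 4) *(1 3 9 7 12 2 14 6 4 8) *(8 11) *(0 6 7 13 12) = (0 6 4 14 11 8 1 3 9 13 12 2 7) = [6, 3, 7, 9, 14, 5, 4, 0, 1, 13, 10, 8, 2, 12, 11]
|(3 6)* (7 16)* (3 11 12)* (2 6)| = |(2 6 11 12 3)(7 16)| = 10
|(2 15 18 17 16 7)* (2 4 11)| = 8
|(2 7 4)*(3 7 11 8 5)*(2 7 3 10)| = |(2 11 8 5 10)(4 7)| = 10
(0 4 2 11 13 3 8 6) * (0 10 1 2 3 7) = (0 4 3 8 6 10 1 2 11 13 7) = [4, 2, 11, 8, 3, 5, 10, 0, 6, 9, 1, 13, 12, 7]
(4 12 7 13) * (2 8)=(2 8)(4 12 7 13)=[0, 1, 8, 3, 12, 5, 6, 13, 2, 9, 10, 11, 7, 4]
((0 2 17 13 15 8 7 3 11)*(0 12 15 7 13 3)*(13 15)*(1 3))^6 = ((0 2 17 1 3 11 12 13 7)(8 15))^6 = (0 12 1)(2 13 3)(7 11 17)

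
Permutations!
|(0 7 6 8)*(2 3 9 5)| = |(0 7 6 8)(2 3 9 5)| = 4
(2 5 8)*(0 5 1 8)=(0 5)(1 8 2)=[5, 8, 1, 3, 4, 0, 6, 7, 2]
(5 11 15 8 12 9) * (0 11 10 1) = (0 11 15 8 12 9 5 10 1) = [11, 0, 2, 3, 4, 10, 6, 7, 12, 5, 1, 15, 9, 13, 14, 8]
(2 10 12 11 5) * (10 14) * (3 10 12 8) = (2 14 12 11 5)(3 10 8) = [0, 1, 14, 10, 4, 2, 6, 7, 3, 9, 8, 5, 11, 13, 12]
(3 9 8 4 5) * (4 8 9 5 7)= (9)(3 5)(4 7)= [0, 1, 2, 5, 7, 3, 6, 4, 8, 9]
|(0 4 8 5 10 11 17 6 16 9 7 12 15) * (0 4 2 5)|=|(0 2 5 10 11 17 6 16 9 7 12 15 4 8)|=14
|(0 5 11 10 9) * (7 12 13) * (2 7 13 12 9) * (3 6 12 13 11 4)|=12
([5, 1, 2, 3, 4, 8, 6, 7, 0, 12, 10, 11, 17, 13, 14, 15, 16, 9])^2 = [8, 1, 2, 3, 4, 0, 6, 7, 5, 17, 10, 11, 9, 13, 14, 15, 16, 12]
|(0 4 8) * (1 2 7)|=3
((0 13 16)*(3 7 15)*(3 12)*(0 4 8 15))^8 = (0 7 3 12 15 8 4 16 13)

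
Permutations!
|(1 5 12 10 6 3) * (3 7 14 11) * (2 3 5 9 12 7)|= |(1 9 12 10 6 2 3)(5 7 14 11)|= 28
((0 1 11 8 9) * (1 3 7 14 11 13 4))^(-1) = ((0 3 7 14 11 8 9)(1 13 4))^(-1) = (0 9 8 11 14 7 3)(1 4 13)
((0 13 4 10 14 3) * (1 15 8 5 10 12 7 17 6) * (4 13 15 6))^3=(0 5 3 8 14 15 10)(1 6)(4 17 7 12)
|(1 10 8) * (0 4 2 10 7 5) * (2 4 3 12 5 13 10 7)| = 12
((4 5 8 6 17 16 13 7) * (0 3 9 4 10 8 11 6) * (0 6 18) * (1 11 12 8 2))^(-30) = ((0 3 9 4 5 12 8 6 17 16 13 7 10 2 1 11 18))^(-30) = (0 5 17 10 18 4 6 7 11 9 8 13 1 3 12 16 2)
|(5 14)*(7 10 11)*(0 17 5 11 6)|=8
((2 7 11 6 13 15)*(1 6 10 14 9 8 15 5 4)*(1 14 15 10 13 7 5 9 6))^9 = (2 8 11 14)(4 15 9 7)(5 10 13 6)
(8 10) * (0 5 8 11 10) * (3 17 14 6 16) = (0 5 8)(3 17 14 6 16)(10 11) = [5, 1, 2, 17, 4, 8, 16, 7, 0, 9, 11, 10, 12, 13, 6, 15, 3, 14]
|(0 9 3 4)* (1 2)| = 4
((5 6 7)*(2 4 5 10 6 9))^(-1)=((2 4 5 9)(6 7 10))^(-1)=(2 9 5 4)(6 10 7)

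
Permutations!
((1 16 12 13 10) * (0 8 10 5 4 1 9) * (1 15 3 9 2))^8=((0 8 10 2 1 16 12 13 5 4 15 3 9))^8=(0 5 2 3 12 8 4 1 9 13 10 15 16)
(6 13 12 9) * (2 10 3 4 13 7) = (2 10 3 4 13 12 9 6 7) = [0, 1, 10, 4, 13, 5, 7, 2, 8, 6, 3, 11, 9, 12]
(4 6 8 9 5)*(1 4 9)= (1 4 6 8)(5 9)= [0, 4, 2, 3, 6, 9, 8, 7, 1, 5]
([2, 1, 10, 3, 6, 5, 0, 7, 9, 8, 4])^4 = [6, 1, 0, 3, 10, 5, 4, 7, 8, 9, 2]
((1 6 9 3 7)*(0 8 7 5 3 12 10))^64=(12)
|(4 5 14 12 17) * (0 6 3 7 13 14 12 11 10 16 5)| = 13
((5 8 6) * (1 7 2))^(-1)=(1 2 7)(5 6 8)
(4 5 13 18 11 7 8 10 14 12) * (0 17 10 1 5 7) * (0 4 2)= [17, 5, 0, 3, 7, 13, 6, 8, 1, 9, 14, 4, 2, 18, 12, 15, 16, 10, 11]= (0 17 10 14 12 2)(1 5 13 18 11 4 7 8)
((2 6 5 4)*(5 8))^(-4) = (2 6 8 5 4)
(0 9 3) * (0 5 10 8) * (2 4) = (0 9 3 5 10 8)(2 4) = [9, 1, 4, 5, 2, 10, 6, 7, 0, 3, 8]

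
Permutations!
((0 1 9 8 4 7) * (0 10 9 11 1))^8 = ((1 11)(4 7 10 9 8))^8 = (11)(4 9 7 8 10)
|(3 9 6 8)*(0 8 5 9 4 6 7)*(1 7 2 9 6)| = 6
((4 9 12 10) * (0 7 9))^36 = ((0 7 9 12 10 4))^36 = (12)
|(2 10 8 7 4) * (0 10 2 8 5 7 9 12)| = 8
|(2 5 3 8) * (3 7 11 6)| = |(2 5 7 11 6 3 8)| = 7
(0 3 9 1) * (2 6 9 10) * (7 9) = (0 3 10 2 6 7 9 1) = [3, 0, 6, 10, 4, 5, 7, 9, 8, 1, 2]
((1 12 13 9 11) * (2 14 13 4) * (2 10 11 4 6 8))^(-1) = (1 11 10 4 9 13 14 2 8 6 12)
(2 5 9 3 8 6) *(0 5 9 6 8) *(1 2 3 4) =(0 5 6 3)(1 2 9 4) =[5, 2, 9, 0, 1, 6, 3, 7, 8, 4]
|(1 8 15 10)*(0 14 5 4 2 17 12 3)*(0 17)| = 60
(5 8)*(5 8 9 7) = (5 9 7) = [0, 1, 2, 3, 4, 9, 6, 5, 8, 7]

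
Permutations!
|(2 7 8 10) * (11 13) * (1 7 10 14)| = 4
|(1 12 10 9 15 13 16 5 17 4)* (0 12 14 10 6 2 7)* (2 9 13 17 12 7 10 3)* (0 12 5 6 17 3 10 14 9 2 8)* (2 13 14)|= |(0 7 12 17 4 1 9 15 3 8)(6 13 16)(10 14)|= 30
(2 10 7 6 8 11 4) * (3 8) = [0, 1, 10, 8, 2, 5, 3, 6, 11, 9, 7, 4] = (2 10 7 6 3 8 11 4)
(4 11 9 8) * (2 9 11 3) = (11)(2 9 8 4 3) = [0, 1, 9, 2, 3, 5, 6, 7, 4, 8, 10, 11]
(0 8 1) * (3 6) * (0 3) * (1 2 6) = (0 8 2 6)(1 3) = [8, 3, 6, 1, 4, 5, 0, 7, 2]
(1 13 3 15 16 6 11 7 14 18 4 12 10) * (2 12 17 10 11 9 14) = (1 13 3 15 16 6 9 14 18 4 17 10)(2 12 11 7) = [0, 13, 12, 15, 17, 5, 9, 2, 8, 14, 1, 7, 11, 3, 18, 16, 6, 10, 4]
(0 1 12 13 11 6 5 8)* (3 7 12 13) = (0 1 13 11 6 5 8)(3 7 12) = [1, 13, 2, 7, 4, 8, 5, 12, 0, 9, 10, 6, 3, 11]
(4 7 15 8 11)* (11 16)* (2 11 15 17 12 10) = (2 11 4 7 17 12 10)(8 16 15) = [0, 1, 11, 3, 7, 5, 6, 17, 16, 9, 2, 4, 10, 13, 14, 8, 15, 12]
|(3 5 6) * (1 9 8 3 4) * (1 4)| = |(1 9 8 3 5 6)| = 6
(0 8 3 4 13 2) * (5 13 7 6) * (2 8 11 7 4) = (0 11 7 6 5 13 8 3 2) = [11, 1, 0, 2, 4, 13, 5, 6, 3, 9, 10, 7, 12, 8]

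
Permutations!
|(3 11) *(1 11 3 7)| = 3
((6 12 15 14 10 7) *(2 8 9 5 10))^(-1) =((2 8 9 5 10 7 6 12 15 14))^(-1) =(2 14 15 12 6 7 10 5 9 8)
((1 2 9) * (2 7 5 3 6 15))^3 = ((1 7 5 3 6 15 2 9))^3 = (1 3 2 7 6 9 5 15)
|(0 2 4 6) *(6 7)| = 5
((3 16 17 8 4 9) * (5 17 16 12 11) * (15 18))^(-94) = (18)(3 11 17 4)(5 8 9 12)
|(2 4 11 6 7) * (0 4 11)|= 4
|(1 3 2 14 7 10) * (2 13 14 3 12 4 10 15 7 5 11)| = 12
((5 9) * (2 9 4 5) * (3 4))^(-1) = ((2 9)(3 4 5))^(-1) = (2 9)(3 5 4)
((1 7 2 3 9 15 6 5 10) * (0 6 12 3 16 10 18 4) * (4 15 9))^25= (0 6 5 18 15 12 3 4)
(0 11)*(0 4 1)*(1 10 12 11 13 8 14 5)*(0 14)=(0 13 8)(1 14 5)(4 10 12 11)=[13, 14, 2, 3, 10, 1, 6, 7, 0, 9, 12, 4, 11, 8, 5]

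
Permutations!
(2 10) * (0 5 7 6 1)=(0 5 7 6 1)(2 10)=[5, 0, 10, 3, 4, 7, 1, 6, 8, 9, 2]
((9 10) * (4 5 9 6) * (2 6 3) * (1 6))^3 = ((1 6 4 5 9 10 3 2))^3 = (1 5 3 6 9 2 4 10)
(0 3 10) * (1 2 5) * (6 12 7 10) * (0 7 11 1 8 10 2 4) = (0 3 6 12 11 1 4)(2 5 8 10 7) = [3, 4, 5, 6, 0, 8, 12, 2, 10, 9, 7, 1, 11]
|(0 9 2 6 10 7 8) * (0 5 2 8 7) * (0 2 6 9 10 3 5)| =|(0 10 2 9 8)(3 5 6)| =15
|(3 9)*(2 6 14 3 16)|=6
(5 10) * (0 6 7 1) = (0 6 7 1)(5 10) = [6, 0, 2, 3, 4, 10, 7, 1, 8, 9, 5]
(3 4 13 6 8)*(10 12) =[0, 1, 2, 4, 13, 5, 8, 7, 3, 9, 12, 11, 10, 6] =(3 4 13 6 8)(10 12)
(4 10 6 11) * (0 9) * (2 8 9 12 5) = (0 12 5 2 8 9)(4 10 6 11) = [12, 1, 8, 3, 10, 2, 11, 7, 9, 0, 6, 4, 5]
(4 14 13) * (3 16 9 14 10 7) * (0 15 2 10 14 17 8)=[15, 1, 10, 16, 14, 5, 6, 3, 0, 17, 7, 11, 12, 4, 13, 2, 9, 8]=(0 15 2 10 7 3 16 9 17 8)(4 14 13)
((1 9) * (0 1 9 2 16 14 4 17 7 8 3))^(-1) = ((0 1 2 16 14 4 17 7 8 3))^(-1) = (0 3 8 7 17 4 14 16 2 1)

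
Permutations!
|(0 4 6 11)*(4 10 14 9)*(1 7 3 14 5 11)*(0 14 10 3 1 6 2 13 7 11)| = 8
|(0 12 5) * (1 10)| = |(0 12 5)(1 10)| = 6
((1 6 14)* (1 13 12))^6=(1 6 14 13 12)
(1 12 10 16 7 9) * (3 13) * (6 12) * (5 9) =(1 6 12 10 16 7 5 9)(3 13) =[0, 6, 2, 13, 4, 9, 12, 5, 8, 1, 16, 11, 10, 3, 14, 15, 7]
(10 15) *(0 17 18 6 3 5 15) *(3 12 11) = (0 17 18 6 12 11 3 5 15 10) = [17, 1, 2, 5, 4, 15, 12, 7, 8, 9, 0, 3, 11, 13, 14, 10, 16, 18, 6]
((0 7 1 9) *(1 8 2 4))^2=(0 8 4 9 7 2 1)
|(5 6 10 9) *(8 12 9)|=6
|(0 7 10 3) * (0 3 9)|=4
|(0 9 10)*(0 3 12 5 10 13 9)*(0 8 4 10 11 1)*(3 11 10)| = 18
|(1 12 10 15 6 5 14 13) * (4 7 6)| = 10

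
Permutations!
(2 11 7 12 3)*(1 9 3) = [0, 9, 11, 2, 4, 5, 6, 12, 8, 3, 10, 7, 1] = (1 9 3 2 11 7 12)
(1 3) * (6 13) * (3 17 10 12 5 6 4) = [0, 17, 2, 1, 3, 6, 13, 7, 8, 9, 12, 11, 5, 4, 14, 15, 16, 10] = (1 17 10 12 5 6 13 4 3)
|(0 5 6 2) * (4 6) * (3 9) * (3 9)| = 5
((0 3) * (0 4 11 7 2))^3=(0 11)(2 4)(3 7)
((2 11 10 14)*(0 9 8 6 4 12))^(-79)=((0 9 8 6 4 12)(2 11 10 14))^(-79)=(0 12 4 6 8 9)(2 11 10 14)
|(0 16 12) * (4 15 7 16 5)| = 7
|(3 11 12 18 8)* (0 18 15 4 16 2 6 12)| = 30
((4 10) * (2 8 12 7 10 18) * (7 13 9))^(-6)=((2 8 12 13 9 7 10 4 18))^(-6)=(2 13 10)(4 8 9)(7 18 12)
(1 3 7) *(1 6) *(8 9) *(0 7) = (0 7 6 1 3)(8 9) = [7, 3, 2, 0, 4, 5, 1, 6, 9, 8]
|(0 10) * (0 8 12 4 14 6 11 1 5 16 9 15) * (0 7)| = 14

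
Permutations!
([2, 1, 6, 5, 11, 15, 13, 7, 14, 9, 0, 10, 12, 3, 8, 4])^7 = [4, 1, 11, 2, 3, 6, 10, 7, 14, 9, 15, 5, 12, 0, 8, 13]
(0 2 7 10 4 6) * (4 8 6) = (0 2 7 10 8 6) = [2, 1, 7, 3, 4, 5, 0, 10, 6, 9, 8]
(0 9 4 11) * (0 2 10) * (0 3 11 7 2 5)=(0 9 4 7 2 10 3 11 5)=[9, 1, 10, 11, 7, 0, 6, 2, 8, 4, 3, 5]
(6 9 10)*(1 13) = [0, 13, 2, 3, 4, 5, 9, 7, 8, 10, 6, 11, 12, 1] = (1 13)(6 9 10)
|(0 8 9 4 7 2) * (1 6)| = 6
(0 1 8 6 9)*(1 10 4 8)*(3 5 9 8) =(0 10 4 3 5 9)(6 8) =[10, 1, 2, 5, 3, 9, 8, 7, 6, 0, 4]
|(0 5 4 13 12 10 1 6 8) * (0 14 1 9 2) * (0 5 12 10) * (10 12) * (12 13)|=|(0 10 9 2 5 4 12)(1 6 8 14)|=28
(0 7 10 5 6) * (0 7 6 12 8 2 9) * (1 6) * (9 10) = (0 1 6 7 9)(2 10 5 12 8) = [1, 6, 10, 3, 4, 12, 7, 9, 2, 0, 5, 11, 8]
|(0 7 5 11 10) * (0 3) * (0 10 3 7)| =|(3 10 7 5 11)| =5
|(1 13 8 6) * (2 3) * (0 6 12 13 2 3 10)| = 15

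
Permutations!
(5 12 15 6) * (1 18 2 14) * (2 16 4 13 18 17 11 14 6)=(1 17 11 14)(2 6 5 12 15)(4 13 18 16)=[0, 17, 6, 3, 13, 12, 5, 7, 8, 9, 10, 14, 15, 18, 1, 2, 4, 11, 16]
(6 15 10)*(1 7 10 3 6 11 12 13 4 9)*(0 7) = (0 7 10 11 12 13 4 9 1)(3 6 15) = [7, 0, 2, 6, 9, 5, 15, 10, 8, 1, 11, 12, 13, 4, 14, 3]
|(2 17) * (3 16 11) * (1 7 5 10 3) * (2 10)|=9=|(1 7 5 2 17 10 3 16 11)|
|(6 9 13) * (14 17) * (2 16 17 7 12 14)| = 3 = |(2 16 17)(6 9 13)(7 12 14)|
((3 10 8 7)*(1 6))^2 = ((1 6)(3 10 8 7))^2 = (3 8)(7 10)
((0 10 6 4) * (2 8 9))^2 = ((0 10 6 4)(2 8 9))^2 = (0 6)(2 9 8)(4 10)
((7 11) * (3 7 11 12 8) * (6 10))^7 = (3 8 12 7)(6 10)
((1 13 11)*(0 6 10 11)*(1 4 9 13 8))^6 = ((0 6 10 11 4 9 13)(1 8))^6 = (0 13 9 4 11 10 6)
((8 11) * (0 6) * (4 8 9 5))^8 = (4 9 8 5 11)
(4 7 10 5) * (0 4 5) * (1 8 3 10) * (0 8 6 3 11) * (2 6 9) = (0 4 7 1 9 2 6 3 10 8 11) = [4, 9, 6, 10, 7, 5, 3, 1, 11, 2, 8, 0]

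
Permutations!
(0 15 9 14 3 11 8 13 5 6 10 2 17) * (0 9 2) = (0 15 2 17 9 14 3 11 8 13 5 6 10) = [15, 1, 17, 11, 4, 6, 10, 7, 13, 14, 0, 8, 12, 5, 3, 2, 16, 9]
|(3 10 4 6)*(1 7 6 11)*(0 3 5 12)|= 10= |(0 3 10 4 11 1 7 6 5 12)|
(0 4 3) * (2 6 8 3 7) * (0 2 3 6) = (0 4 7 3 2)(6 8) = [4, 1, 0, 2, 7, 5, 8, 3, 6]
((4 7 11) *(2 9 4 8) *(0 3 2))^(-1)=(0 8 11 7 4 9 2 3)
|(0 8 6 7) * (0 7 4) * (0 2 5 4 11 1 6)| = 6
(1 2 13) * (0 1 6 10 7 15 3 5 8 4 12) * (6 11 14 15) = (0 1 2 13 11 14 15 3 5 8 4 12)(6 10 7) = [1, 2, 13, 5, 12, 8, 10, 6, 4, 9, 7, 14, 0, 11, 15, 3]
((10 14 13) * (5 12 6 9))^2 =((5 12 6 9)(10 14 13))^2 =(5 6)(9 12)(10 13 14)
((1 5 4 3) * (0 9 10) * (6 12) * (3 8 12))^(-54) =((0 9 10)(1 5 4 8 12 6 3))^(-54) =(1 4 12 3 5 8 6)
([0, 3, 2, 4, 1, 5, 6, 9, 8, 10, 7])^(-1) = [0, 4, 2, 1, 3, 5, 6, 10, 8, 7, 9]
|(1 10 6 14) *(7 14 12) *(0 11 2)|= |(0 11 2)(1 10 6 12 7 14)|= 6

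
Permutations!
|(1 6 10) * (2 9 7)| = 3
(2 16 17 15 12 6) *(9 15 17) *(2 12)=[0, 1, 16, 3, 4, 5, 12, 7, 8, 15, 10, 11, 6, 13, 14, 2, 9, 17]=(17)(2 16 9 15)(6 12)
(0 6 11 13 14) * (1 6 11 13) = (0 11 1 6 13 14) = [11, 6, 2, 3, 4, 5, 13, 7, 8, 9, 10, 1, 12, 14, 0]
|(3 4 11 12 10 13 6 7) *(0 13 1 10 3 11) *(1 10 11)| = |(0 13 6 7 1 11 12 3 4)| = 9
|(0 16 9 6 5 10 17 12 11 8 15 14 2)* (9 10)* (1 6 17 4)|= |(0 16 10 4 1 6 5 9 17 12 11 8 15 14 2)|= 15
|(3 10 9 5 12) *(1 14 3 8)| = 8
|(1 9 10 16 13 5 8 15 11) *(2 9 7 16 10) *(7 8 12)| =20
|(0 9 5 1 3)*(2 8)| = 10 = |(0 9 5 1 3)(2 8)|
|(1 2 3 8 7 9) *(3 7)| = |(1 2 7 9)(3 8)| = 4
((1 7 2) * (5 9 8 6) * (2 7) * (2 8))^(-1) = ((1 8 6 5 9 2))^(-1) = (1 2 9 5 6 8)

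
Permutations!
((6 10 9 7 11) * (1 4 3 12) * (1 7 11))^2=((1 4 3 12 7)(6 10 9 11))^2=(1 3 7 4 12)(6 9)(10 11)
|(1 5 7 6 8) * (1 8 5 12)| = |(1 12)(5 7 6)| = 6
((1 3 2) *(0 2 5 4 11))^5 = (0 4 3 2 11 5 1)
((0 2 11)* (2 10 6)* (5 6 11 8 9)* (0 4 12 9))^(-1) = (0 8 2 6 5 9 12 4 11 10)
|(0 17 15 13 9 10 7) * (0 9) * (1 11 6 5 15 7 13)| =30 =|(0 17 7 9 10 13)(1 11 6 5 15)|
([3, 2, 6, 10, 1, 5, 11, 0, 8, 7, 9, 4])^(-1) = (0 7 9 10 3)(1 4 11 6 2)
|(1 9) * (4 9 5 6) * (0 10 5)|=|(0 10 5 6 4 9 1)|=7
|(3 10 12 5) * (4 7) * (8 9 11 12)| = 14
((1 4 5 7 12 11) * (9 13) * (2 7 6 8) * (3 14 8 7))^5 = ((1 4 5 6 7 12 11)(2 3 14 8)(9 13))^5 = (1 12 6 4 11 7 5)(2 3 14 8)(9 13)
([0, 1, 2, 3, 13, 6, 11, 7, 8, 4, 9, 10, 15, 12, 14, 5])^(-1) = [0, 1, 2, 3, 9, 15, 5, 7, 8, 10, 11, 6, 13, 4, 14, 12]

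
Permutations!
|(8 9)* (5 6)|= 2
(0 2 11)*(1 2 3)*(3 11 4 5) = (0 11)(1 2 4 5 3) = [11, 2, 4, 1, 5, 3, 6, 7, 8, 9, 10, 0]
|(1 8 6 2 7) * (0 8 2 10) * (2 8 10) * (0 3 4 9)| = |(0 10 3 4 9)(1 8 6 2 7)| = 5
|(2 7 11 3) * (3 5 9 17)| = 7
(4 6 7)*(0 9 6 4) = (0 9 6 7) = [9, 1, 2, 3, 4, 5, 7, 0, 8, 6]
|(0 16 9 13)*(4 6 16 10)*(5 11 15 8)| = |(0 10 4 6 16 9 13)(5 11 15 8)| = 28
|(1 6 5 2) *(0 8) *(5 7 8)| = 7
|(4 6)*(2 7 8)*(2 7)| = 2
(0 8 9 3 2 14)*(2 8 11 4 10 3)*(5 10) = (0 11 4 5 10 3 8 9 2 14) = [11, 1, 14, 8, 5, 10, 6, 7, 9, 2, 3, 4, 12, 13, 0]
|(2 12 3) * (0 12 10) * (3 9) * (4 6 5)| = 6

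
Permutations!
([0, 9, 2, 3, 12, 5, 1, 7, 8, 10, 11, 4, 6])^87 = (1 11 6 10 12 9 4)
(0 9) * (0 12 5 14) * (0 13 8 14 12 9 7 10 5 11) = (0 7 10 5 12 11)(8 14 13) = [7, 1, 2, 3, 4, 12, 6, 10, 14, 9, 5, 0, 11, 8, 13]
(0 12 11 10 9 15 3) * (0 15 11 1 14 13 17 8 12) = [0, 14, 2, 15, 4, 5, 6, 7, 12, 11, 9, 10, 1, 17, 13, 3, 16, 8] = (1 14 13 17 8 12)(3 15)(9 11 10)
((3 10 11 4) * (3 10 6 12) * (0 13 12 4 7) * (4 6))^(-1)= ((0 13 12 3 4 10 11 7))^(-1)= (0 7 11 10 4 3 12 13)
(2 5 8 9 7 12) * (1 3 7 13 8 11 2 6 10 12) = [0, 3, 5, 7, 4, 11, 10, 1, 9, 13, 12, 2, 6, 8] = (1 3 7)(2 5 11)(6 10 12)(8 9 13)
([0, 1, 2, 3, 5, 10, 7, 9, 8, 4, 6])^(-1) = (4 9 7 6 10 5)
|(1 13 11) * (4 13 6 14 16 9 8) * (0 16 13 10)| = |(0 16 9 8 4 10)(1 6 14 13 11)| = 30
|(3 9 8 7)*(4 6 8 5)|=7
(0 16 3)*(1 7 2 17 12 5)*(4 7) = (0 16 3)(1 4 7 2 17 12 5) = [16, 4, 17, 0, 7, 1, 6, 2, 8, 9, 10, 11, 5, 13, 14, 15, 3, 12]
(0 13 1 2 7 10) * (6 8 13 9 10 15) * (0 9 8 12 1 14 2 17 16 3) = [8, 17, 7, 0, 4, 5, 12, 15, 13, 10, 9, 11, 1, 14, 2, 6, 3, 16] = (0 8 13 14 2 7 15 6 12 1 17 16 3)(9 10)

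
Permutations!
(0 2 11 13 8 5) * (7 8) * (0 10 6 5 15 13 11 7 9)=(0 2 7 8 15 13 9)(5 10 6)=[2, 1, 7, 3, 4, 10, 5, 8, 15, 0, 6, 11, 12, 9, 14, 13]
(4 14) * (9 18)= (4 14)(9 18)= [0, 1, 2, 3, 14, 5, 6, 7, 8, 18, 10, 11, 12, 13, 4, 15, 16, 17, 9]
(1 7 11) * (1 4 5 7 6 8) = [0, 6, 2, 3, 5, 7, 8, 11, 1, 9, 10, 4] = (1 6 8)(4 5 7 11)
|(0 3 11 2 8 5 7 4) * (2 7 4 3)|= 15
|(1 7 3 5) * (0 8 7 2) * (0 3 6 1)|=|(0 8 7 6 1 2 3 5)|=8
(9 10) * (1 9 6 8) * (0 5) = (0 5)(1 9 10 6 8) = [5, 9, 2, 3, 4, 0, 8, 7, 1, 10, 6]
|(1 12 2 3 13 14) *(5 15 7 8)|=12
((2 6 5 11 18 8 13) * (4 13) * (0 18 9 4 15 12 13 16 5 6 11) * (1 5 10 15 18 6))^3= (0 5 1 6)(2 4 15)(8 18)(9 10 13)(11 16 12)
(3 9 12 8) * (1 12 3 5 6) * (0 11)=(0 11)(1 12 8 5 6)(3 9)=[11, 12, 2, 9, 4, 6, 1, 7, 5, 3, 10, 0, 8]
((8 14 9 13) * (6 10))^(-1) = (6 10)(8 13 9 14)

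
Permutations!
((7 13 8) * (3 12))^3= (13)(3 12)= ((3 12)(7 13 8))^3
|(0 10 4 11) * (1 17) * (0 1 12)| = |(0 10 4 11 1 17 12)| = 7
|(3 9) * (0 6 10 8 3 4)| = 7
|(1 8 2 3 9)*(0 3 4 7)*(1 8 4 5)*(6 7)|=|(0 3 9 8 2 5 1 4 6 7)|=10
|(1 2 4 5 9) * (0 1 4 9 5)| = 5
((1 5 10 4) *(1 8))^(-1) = ((1 5 10 4 8))^(-1) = (1 8 4 10 5)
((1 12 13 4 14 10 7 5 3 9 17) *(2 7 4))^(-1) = (1 17 9 3 5 7 2 13 12)(4 10 14)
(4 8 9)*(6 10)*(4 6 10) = (10)(4 8 9 6) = [0, 1, 2, 3, 8, 5, 4, 7, 9, 6, 10]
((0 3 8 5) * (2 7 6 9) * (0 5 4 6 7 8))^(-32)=((0 3)(2 8 4 6 9))^(-32)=(2 6 8 9 4)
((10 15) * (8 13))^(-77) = (8 13)(10 15)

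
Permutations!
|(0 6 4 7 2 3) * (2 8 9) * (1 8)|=|(0 6 4 7 1 8 9 2 3)|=9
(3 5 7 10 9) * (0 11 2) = (0 11 2)(3 5 7 10 9) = [11, 1, 0, 5, 4, 7, 6, 10, 8, 3, 9, 2]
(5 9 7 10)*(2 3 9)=(2 3 9 7 10 5)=[0, 1, 3, 9, 4, 2, 6, 10, 8, 7, 5]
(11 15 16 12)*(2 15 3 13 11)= (2 15 16 12)(3 13 11)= [0, 1, 15, 13, 4, 5, 6, 7, 8, 9, 10, 3, 2, 11, 14, 16, 12]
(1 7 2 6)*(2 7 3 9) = (1 3 9 2 6) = [0, 3, 6, 9, 4, 5, 1, 7, 8, 2]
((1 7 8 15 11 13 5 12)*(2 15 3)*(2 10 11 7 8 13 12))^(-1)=(1 12 11 10 3 8)(2 5 13 7 15)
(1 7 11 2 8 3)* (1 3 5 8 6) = (1 7 11 2 6)(5 8) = [0, 7, 6, 3, 4, 8, 1, 11, 5, 9, 10, 2]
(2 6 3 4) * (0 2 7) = (0 2 6 3 4 7) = [2, 1, 6, 4, 7, 5, 3, 0]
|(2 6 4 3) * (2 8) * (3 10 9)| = 7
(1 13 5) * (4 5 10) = (1 13 10 4 5) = [0, 13, 2, 3, 5, 1, 6, 7, 8, 9, 4, 11, 12, 10]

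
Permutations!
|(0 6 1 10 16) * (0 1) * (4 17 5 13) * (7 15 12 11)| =12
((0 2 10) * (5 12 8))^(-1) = (0 10 2)(5 8 12)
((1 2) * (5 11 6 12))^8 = (12)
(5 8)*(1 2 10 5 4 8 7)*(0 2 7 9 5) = (0 2 10)(1 7)(4 8)(5 9) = [2, 7, 10, 3, 8, 9, 6, 1, 4, 5, 0]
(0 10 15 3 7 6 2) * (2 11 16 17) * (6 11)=(0 10 15 3 7 11 16 17 2)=[10, 1, 0, 7, 4, 5, 6, 11, 8, 9, 15, 16, 12, 13, 14, 3, 17, 2]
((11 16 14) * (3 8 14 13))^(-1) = ((3 8 14 11 16 13))^(-1) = (3 13 16 11 14 8)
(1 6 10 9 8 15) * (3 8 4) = [0, 6, 2, 8, 3, 5, 10, 7, 15, 4, 9, 11, 12, 13, 14, 1] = (1 6 10 9 4 3 8 15)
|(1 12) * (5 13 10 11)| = |(1 12)(5 13 10 11)| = 4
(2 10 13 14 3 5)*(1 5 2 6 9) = (1 5 6 9)(2 10 13 14 3) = [0, 5, 10, 2, 4, 6, 9, 7, 8, 1, 13, 11, 12, 14, 3]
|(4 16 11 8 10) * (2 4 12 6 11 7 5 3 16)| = 20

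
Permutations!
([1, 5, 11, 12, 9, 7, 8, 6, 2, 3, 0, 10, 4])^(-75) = (0 2 7)(1 11 6)(3 12 4 9)(5 10 8)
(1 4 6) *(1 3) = (1 4 6 3) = [0, 4, 2, 1, 6, 5, 3]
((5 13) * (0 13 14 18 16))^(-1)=(0 16 18 14 5 13)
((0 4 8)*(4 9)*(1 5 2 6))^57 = (0 9 4 8)(1 5 2 6) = ((0 9 4 8)(1 5 2 6))^57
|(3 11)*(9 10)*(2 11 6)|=4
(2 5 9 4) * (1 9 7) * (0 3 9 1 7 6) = (0 3 9 4 2 5 6) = [3, 1, 5, 9, 2, 6, 0, 7, 8, 4]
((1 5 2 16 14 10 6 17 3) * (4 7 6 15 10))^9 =((1 5 2 16 14 4 7 6 17 3)(10 15))^9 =(1 3 17 6 7 4 14 16 2 5)(10 15)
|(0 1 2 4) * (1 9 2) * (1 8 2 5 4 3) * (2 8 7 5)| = |(0 9 2 3 1 7 5 4)| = 8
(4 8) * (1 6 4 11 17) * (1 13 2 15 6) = (2 15 6 4 8 11 17 13) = [0, 1, 15, 3, 8, 5, 4, 7, 11, 9, 10, 17, 12, 2, 14, 6, 16, 13]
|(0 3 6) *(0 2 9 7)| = 6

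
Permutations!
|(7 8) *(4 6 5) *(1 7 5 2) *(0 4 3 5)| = 14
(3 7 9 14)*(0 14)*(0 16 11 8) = [14, 1, 2, 7, 4, 5, 6, 9, 0, 16, 10, 8, 12, 13, 3, 15, 11] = (0 14 3 7 9 16 11 8)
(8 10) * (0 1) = (0 1)(8 10) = [1, 0, 2, 3, 4, 5, 6, 7, 10, 9, 8]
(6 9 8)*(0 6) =[6, 1, 2, 3, 4, 5, 9, 7, 0, 8] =(0 6 9 8)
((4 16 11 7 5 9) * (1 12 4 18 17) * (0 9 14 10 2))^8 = ((0 9 18 17 1 12 4 16 11 7 5 14 10 2))^8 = (0 11 18 5 1 10 4)(2 16 9 7 17 14 12)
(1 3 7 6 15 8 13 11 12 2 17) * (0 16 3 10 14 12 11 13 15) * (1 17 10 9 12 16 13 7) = (17)(0 13 7 6)(1 9 12 2 10 14 16 3)(8 15) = [13, 9, 10, 1, 4, 5, 0, 6, 15, 12, 14, 11, 2, 7, 16, 8, 3, 17]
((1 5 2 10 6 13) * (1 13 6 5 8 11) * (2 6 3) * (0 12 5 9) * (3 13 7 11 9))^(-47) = (0 6 11 9 5 7 8 12 13 1)(2 10 3)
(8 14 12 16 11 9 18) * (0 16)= (0 16 11 9 18 8 14 12)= [16, 1, 2, 3, 4, 5, 6, 7, 14, 18, 10, 9, 0, 13, 12, 15, 11, 17, 8]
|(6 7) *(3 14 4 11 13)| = 10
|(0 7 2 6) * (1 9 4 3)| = |(0 7 2 6)(1 9 4 3)| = 4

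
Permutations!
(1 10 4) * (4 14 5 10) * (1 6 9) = (1 4 6 9)(5 10 14) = [0, 4, 2, 3, 6, 10, 9, 7, 8, 1, 14, 11, 12, 13, 5]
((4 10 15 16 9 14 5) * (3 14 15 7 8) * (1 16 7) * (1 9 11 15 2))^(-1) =(1 2 9 10 4 5 14 3 8 7 15 11 16)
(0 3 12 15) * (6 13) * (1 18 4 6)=(0 3 12 15)(1 18 4 6 13)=[3, 18, 2, 12, 6, 5, 13, 7, 8, 9, 10, 11, 15, 1, 14, 0, 16, 17, 4]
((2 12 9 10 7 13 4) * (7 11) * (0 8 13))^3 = ((0 8 13 4 2 12 9 10 11 7))^3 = (0 4 9 7 13 12 11 8 2 10)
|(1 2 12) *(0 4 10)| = |(0 4 10)(1 2 12)| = 3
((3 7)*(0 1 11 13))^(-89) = (0 13 11 1)(3 7)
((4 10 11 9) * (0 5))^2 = ((0 5)(4 10 11 9))^2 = (4 11)(9 10)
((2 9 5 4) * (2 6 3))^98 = (2 5 6)(3 9 4)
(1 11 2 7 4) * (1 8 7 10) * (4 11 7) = (1 7 11 2 10)(4 8) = [0, 7, 10, 3, 8, 5, 6, 11, 4, 9, 1, 2]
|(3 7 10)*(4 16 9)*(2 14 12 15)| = 12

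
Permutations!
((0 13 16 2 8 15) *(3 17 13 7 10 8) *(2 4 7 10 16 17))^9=(0 10 8 15)(2 3)(13 17)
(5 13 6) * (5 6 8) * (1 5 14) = [0, 5, 2, 3, 4, 13, 6, 7, 14, 9, 10, 11, 12, 8, 1] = (1 5 13 8 14)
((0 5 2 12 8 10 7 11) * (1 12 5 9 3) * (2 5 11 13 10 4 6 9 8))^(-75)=(13)(0 3)(1 8)(2 6)(4 12)(9 11)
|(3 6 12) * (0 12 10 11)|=6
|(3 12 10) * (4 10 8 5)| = |(3 12 8 5 4 10)| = 6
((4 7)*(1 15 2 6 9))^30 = ((1 15 2 6 9)(4 7))^30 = (15)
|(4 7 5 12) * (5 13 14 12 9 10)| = |(4 7 13 14 12)(5 9 10)| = 15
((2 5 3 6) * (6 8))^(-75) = (8) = ((2 5 3 8 6))^(-75)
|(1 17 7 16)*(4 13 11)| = 12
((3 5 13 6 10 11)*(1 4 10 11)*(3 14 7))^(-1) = ((1 4 10)(3 5 13 6 11 14 7))^(-1) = (1 10 4)(3 7 14 11 6 13 5)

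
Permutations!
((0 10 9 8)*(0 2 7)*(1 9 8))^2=((0 10 8 2 7)(1 9))^2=(0 8 7 10 2)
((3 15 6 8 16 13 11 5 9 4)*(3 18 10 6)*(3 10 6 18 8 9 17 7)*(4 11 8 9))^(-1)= (3 7 17 5 11 9 4 6 18 10 15)(8 13 16)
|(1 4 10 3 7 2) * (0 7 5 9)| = 9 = |(0 7 2 1 4 10 3 5 9)|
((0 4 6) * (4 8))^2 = ((0 8 4 6))^2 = (0 4)(6 8)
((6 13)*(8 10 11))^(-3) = ((6 13)(8 10 11))^(-3) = (6 13)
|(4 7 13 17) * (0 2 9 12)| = 4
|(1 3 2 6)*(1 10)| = 5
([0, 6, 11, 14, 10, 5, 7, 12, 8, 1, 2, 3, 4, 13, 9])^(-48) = (1 11 12 9 2 7 14 10 6 3 4)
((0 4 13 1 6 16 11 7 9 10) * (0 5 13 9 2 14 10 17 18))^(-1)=(0 18 17 9 4)(1 13 5 10 14 2 7 11 16 6)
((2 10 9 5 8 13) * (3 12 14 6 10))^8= (2 8 9 6 12)(3 13 5 10 14)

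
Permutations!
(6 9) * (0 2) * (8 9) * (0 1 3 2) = (1 3 2)(6 8 9) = [0, 3, 1, 2, 4, 5, 8, 7, 9, 6]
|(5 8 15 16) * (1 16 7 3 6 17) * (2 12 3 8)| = |(1 16 5 2 12 3 6 17)(7 8 15)| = 24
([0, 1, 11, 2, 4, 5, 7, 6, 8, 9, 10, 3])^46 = (2 11 3)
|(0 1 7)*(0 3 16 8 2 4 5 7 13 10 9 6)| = |(0 1 13 10 9 6)(2 4 5 7 3 16 8)| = 42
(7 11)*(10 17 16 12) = (7 11)(10 17 16 12) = [0, 1, 2, 3, 4, 5, 6, 11, 8, 9, 17, 7, 10, 13, 14, 15, 12, 16]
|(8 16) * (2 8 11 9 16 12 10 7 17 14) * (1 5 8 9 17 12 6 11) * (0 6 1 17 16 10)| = |(0 6 11 16 17 14 2 9 10 7 12)(1 5 8)| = 33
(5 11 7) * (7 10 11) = [0, 1, 2, 3, 4, 7, 6, 5, 8, 9, 11, 10] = (5 7)(10 11)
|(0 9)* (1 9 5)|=4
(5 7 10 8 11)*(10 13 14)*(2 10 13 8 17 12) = [0, 1, 10, 3, 4, 7, 6, 8, 11, 9, 17, 5, 2, 14, 13, 15, 16, 12] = (2 10 17 12)(5 7 8 11)(13 14)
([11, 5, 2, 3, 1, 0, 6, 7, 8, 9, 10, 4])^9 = (0 5 1 4 11)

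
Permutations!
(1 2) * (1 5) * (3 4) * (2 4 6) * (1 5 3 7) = (1 4 7)(2 3 6) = [0, 4, 3, 6, 7, 5, 2, 1]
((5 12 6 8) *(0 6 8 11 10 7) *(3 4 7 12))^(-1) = (0 7 4 3 5 8 12 10 11 6)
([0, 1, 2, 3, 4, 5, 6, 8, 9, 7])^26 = [0, 1, 2, 3, 4, 5, 6, 9, 7, 8]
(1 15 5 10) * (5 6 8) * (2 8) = (1 15 6 2 8 5 10) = [0, 15, 8, 3, 4, 10, 2, 7, 5, 9, 1, 11, 12, 13, 14, 6]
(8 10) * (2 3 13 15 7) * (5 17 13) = (2 3 5 17 13 15 7)(8 10) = [0, 1, 3, 5, 4, 17, 6, 2, 10, 9, 8, 11, 12, 15, 14, 7, 16, 13]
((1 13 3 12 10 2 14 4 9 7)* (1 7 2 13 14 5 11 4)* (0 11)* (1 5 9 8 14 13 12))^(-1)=(0 5 14 8 4 11)(1 3 13)(2 9)(10 12)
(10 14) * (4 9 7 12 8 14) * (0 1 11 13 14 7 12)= (0 1 11 13 14 10 4 9 12 8 7)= [1, 11, 2, 3, 9, 5, 6, 0, 7, 12, 4, 13, 8, 14, 10]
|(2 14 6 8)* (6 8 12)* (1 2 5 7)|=6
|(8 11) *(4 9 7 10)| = 4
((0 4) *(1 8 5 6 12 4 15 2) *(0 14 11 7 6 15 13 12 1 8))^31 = ((0 13 12 4 14 11 7 6 1)(2 8 5 15))^31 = (0 14 1 4 6 12 7 13 11)(2 15 5 8)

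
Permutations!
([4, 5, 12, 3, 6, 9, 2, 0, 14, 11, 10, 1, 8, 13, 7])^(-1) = (0 7 14 8 12 2 6 4)(1 11 9 5)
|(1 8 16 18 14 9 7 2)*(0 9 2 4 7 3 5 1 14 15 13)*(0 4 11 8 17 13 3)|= |(0 9)(1 17 13 4 7 11 8 16 18 15 3 5)(2 14)|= 12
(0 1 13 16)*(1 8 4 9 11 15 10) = (0 8 4 9 11 15 10 1 13 16) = [8, 13, 2, 3, 9, 5, 6, 7, 4, 11, 1, 15, 12, 16, 14, 10, 0]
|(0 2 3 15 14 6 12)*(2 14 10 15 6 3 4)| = |(0 14 3 6 12)(2 4)(10 15)| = 10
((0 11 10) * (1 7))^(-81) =((0 11 10)(1 7))^(-81) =(11)(1 7)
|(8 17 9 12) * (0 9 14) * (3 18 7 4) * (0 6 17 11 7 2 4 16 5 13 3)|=|(0 9 12 8 11 7 16 5 13 3 18 2 4)(6 17 14)|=39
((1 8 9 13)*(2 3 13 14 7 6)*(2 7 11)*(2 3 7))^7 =(14)(2 7 6)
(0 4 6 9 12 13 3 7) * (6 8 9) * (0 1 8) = (0 4)(1 8 9 12 13 3 7) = [4, 8, 2, 7, 0, 5, 6, 1, 9, 12, 10, 11, 13, 3]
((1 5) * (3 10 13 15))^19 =(1 5)(3 15 13 10)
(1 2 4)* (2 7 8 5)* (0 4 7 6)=(0 4 1 6)(2 7 8 5)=[4, 6, 7, 3, 1, 2, 0, 8, 5]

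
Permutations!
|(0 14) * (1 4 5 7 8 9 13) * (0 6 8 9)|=12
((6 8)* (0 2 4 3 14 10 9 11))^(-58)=(0 9 14 4)(2 11 10 3)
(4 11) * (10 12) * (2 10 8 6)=[0, 1, 10, 3, 11, 5, 2, 7, 6, 9, 12, 4, 8]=(2 10 12 8 6)(4 11)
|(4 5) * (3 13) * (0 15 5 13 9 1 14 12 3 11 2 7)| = 40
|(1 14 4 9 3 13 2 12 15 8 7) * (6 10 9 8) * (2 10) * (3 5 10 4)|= 84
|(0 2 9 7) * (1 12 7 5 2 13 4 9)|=|(0 13 4 9 5 2 1 12 7)|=9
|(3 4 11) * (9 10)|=|(3 4 11)(9 10)|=6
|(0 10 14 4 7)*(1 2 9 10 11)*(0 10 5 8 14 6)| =12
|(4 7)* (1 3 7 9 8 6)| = 7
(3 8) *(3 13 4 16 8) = [0, 1, 2, 3, 16, 5, 6, 7, 13, 9, 10, 11, 12, 4, 14, 15, 8] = (4 16 8 13)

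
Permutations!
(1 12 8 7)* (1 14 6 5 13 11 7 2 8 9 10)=(1 12 9 10)(2 8)(5 13 11 7 14 6)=[0, 12, 8, 3, 4, 13, 5, 14, 2, 10, 1, 7, 9, 11, 6]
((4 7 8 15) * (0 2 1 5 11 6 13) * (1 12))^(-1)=(0 13 6 11 5 1 12 2)(4 15 8 7)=((0 2 12 1 5 11 6 13)(4 7 8 15))^(-1)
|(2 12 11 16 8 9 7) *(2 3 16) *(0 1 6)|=|(0 1 6)(2 12 11)(3 16 8 9 7)|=15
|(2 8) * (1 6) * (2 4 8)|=2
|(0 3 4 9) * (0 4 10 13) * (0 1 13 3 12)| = |(0 12)(1 13)(3 10)(4 9)| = 2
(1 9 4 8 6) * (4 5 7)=(1 9 5 7 4 8 6)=[0, 9, 2, 3, 8, 7, 1, 4, 6, 5]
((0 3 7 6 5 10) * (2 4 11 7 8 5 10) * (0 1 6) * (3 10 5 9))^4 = (0 5 7 6 11 1 4 10 2)(3 8 9) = ((0 10 1 6 5 2 4 11 7)(3 8 9))^4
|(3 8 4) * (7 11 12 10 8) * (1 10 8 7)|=8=|(1 10 7 11 12 8 4 3)|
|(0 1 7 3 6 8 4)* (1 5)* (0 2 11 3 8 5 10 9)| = 9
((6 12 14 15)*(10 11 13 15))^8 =(6 12 14 10 11 13 15)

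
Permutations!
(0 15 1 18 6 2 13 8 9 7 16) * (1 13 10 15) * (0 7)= (0 1 18 6 2 10 15 13 8 9)(7 16)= [1, 18, 10, 3, 4, 5, 2, 16, 9, 0, 15, 11, 12, 8, 14, 13, 7, 17, 6]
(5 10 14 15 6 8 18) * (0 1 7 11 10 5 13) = (0 1 7 11 10 14 15 6 8 18 13) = [1, 7, 2, 3, 4, 5, 8, 11, 18, 9, 14, 10, 12, 0, 15, 6, 16, 17, 13]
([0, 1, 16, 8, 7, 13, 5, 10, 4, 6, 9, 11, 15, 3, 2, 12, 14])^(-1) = (2 14 16)(3 13 5 6 9 10 7 4 8)(12 15)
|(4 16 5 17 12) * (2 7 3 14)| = |(2 7 3 14)(4 16 5 17 12)| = 20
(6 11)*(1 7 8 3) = (1 7 8 3)(6 11) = [0, 7, 2, 1, 4, 5, 11, 8, 3, 9, 10, 6]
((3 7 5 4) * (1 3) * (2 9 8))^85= (2 9 8)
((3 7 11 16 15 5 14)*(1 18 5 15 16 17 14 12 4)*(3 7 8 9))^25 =(18)(3 8 9)(7 11 17 14)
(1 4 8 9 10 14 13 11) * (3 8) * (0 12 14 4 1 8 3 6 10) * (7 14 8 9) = (0 12 8 7 14 13 11 9)(4 6 10) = [12, 1, 2, 3, 6, 5, 10, 14, 7, 0, 4, 9, 8, 11, 13]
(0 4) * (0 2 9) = (0 4 2 9) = [4, 1, 9, 3, 2, 5, 6, 7, 8, 0]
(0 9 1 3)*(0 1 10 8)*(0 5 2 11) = (0 9 10 8 5 2 11)(1 3) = [9, 3, 11, 1, 4, 2, 6, 7, 5, 10, 8, 0]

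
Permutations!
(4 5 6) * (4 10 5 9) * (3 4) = (3 4 9)(5 6 10) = [0, 1, 2, 4, 9, 6, 10, 7, 8, 3, 5]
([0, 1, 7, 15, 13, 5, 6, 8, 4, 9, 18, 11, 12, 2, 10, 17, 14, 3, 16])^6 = (2 7 8 4 13)(10 16)(14 18)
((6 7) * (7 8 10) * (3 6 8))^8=(7 10 8)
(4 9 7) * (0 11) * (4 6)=(0 11)(4 9 7 6)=[11, 1, 2, 3, 9, 5, 4, 6, 8, 7, 10, 0]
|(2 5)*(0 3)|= 2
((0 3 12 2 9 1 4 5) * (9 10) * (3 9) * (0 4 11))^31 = ((0 9 1 11)(2 10 3 12)(4 5))^31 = (0 11 1 9)(2 12 3 10)(4 5)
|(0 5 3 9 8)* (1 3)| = |(0 5 1 3 9 8)| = 6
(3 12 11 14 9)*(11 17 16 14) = [0, 1, 2, 12, 4, 5, 6, 7, 8, 3, 10, 11, 17, 13, 9, 15, 14, 16] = (3 12 17 16 14 9)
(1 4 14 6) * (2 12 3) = [0, 4, 12, 2, 14, 5, 1, 7, 8, 9, 10, 11, 3, 13, 6] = (1 4 14 6)(2 12 3)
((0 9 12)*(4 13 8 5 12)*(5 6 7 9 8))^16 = (0 5 4 7 8 12 13 9 6)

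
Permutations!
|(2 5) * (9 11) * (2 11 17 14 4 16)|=8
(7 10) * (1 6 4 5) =(1 6 4 5)(7 10) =[0, 6, 2, 3, 5, 1, 4, 10, 8, 9, 7]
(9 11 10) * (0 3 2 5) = [3, 1, 5, 2, 4, 0, 6, 7, 8, 11, 9, 10] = (0 3 2 5)(9 11 10)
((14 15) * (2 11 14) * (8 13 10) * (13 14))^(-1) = ((2 11 13 10 8 14 15))^(-1) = (2 15 14 8 10 13 11)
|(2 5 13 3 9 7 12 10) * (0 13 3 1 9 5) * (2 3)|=|(0 13 1 9 7 12 10 3 5 2)|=10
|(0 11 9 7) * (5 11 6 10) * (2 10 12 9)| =|(0 6 12 9 7)(2 10 5 11)| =20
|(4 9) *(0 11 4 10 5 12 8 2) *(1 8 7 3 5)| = 8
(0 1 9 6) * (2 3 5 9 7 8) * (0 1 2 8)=(0 2 3 5 9 6 1 7)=[2, 7, 3, 5, 4, 9, 1, 0, 8, 6]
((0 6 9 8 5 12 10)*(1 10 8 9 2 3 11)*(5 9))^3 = (0 3 10 2 1 6 11)(5 9 8 12)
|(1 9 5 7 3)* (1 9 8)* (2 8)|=12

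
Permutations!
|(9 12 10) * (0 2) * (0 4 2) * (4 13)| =3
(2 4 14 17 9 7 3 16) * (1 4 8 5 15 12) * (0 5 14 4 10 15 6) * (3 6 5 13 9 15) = [13, 10, 8, 16, 4, 5, 0, 6, 14, 7, 3, 11, 1, 9, 17, 12, 2, 15] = (0 13 9 7 6)(1 10 3 16 2 8 14 17 15 12)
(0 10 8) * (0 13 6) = (0 10 8 13 6) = [10, 1, 2, 3, 4, 5, 0, 7, 13, 9, 8, 11, 12, 6]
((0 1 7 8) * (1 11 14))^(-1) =(0 8 7 1 14 11)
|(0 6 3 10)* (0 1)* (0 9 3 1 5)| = |(0 6 1 9 3 10 5)| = 7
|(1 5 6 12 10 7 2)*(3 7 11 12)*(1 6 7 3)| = 15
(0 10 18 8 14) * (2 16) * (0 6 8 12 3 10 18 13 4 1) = (0 18 12 3 10 13 4 1)(2 16)(6 8 14) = [18, 0, 16, 10, 1, 5, 8, 7, 14, 9, 13, 11, 3, 4, 6, 15, 2, 17, 12]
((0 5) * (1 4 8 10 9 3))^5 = ((0 5)(1 4 8 10 9 3))^5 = (0 5)(1 3 9 10 8 4)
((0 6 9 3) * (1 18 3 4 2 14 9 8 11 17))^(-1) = ((0 6 8 11 17 1 18 3)(2 14 9 4))^(-1) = (0 3 18 1 17 11 8 6)(2 4 9 14)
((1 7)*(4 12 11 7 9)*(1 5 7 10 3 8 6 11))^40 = (12)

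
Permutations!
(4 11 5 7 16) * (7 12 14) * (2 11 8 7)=[0, 1, 11, 3, 8, 12, 6, 16, 7, 9, 10, 5, 14, 13, 2, 15, 4]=(2 11 5 12 14)(4 8 7 16)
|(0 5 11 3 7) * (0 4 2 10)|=8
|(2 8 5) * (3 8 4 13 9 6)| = |(2 4 13 9 6 3 8 5)| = 8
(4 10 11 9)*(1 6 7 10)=[0, 6, 2, 3, 1, 5, 7, 10, 8, 4, 11, 9]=(1 6 7 10 11 9 4)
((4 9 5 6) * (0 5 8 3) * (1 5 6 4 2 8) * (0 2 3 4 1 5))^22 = ((0 6 3 2 8 4 9 5 1))^22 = (0 8 1 2 5 3 9 6 4)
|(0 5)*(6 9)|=2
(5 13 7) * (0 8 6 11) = (0 8 6 11)(5 13 7) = [8, 1, 2, 3, 4, 13, 11, 5, 6, 9, 10, 0, 12, 7]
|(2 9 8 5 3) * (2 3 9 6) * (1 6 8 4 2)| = 10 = |(1 6)(2 8 5 9 4)|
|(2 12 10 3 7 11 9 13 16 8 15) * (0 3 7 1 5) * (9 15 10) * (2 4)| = |(0 3 1 5)(2 12 9 13 16 8 10 7 11 15 4)| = 44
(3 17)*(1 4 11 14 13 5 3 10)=(1 4 11 14 13 5 3 17 10)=[0, 4, 2, 17, 11, 3, 6, 7, 8, 9, 1, 14, 12, 5, 13, 15, 16, 10]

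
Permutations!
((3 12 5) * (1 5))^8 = ((1 5 3 12))^8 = (12)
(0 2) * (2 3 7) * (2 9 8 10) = (0 3 7 9 8 10 2) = [3, 1, 0, 7, 4, 5, 6, 9, 10, 8, 2]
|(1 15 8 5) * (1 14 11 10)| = 7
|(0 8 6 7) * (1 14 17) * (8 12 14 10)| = |(0 12 14 17 1 10 8 6 7)| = 9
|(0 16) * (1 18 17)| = 6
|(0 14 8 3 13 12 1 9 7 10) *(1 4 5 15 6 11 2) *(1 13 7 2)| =|(0 14 8 3 7 10)(1 9 2 13 12 4 5 15 6 11)| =30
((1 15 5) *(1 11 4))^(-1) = (1 4 11 5 15)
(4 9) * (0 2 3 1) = (0 2 3 1)(4 9) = [2, 0, 3, 1, 9, 5, 6, 7, 8, 4]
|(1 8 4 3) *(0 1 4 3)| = 5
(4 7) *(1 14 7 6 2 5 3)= (1 14 7 4 6 2 5 3)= [0, 14, 5, 1, 6, 3, 2, 4, 8, 9, 10, 11, 12, 13, 7]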